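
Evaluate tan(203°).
tan(203°) = 0.4245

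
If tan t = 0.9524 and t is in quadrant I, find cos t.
cos t = 0.7241 (using tan²t + 1 = sec²t)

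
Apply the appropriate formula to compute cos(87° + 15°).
cos(87° + 15°) = cos 87° cos 15° - sin 87° sin 15° = -0.2079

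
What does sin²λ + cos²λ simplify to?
sin²λ + cos²λ = 1 (using Pythagorean identity)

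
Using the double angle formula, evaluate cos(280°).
cos(280°) = cos²140° - sin²140° = 0.1736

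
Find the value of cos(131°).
cos(131°) = -0.6561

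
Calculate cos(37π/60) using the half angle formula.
cos(37π/60) = -√((1 + cos 37π/30)/2) = -0.3584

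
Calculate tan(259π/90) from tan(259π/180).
tan(259π/90) = 2 tan 259π/180 / (1 - tan²259π/180) = -0.404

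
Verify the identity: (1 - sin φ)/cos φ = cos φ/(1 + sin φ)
LHS = (1 - sin φ)(1 + sin φ) / (cos φ(1 + sin φ)) = (1 - sin²φ) / (cos φ(1 + sin φ)) = cos²φ / (cos φ(1 + sin φ)) = cos φ/(1 + sin φ) = RHS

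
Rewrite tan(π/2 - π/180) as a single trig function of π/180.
tan(π/2 - π/180) = cot(π/180)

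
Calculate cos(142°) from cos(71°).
cos(142°) = cos²71° - sin²71° = -0.788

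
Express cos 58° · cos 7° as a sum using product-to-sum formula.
cos 58° cos 7° = (1/2)[cos(58°-7°) + cos(58°+7°)]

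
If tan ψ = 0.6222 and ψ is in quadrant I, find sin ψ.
sin ψ = 0.5283 (using tan²ψ + 1 = sec²ψ)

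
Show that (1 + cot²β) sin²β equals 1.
LHS = csc²β · sin²β = (1/sin²β) · sin²β = 1 = RHS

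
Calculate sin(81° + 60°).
sin(81° + 60°) = sin 81° cos 60° + cos 81° sin 60° = 0.6293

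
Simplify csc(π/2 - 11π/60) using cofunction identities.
csc(π/2 - 11π/60) = sec(11π/60)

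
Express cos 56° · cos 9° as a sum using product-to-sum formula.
cos 56° cos 9° = (1/2)[cos(56°-9°) + cos(56°+9°)]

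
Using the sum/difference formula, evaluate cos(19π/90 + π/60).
cos(19π/90 + π/60) = cos 19π/90 cos π/60 - sin 19π/90 sin π/60 = 0.7547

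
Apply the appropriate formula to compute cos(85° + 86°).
cos(85° + 86°) = cos 85° cos 86° - sin 85° sin 86° = -0.9877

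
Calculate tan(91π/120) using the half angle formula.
tan(91π/120) = sin 91π/60 / (1 + cos 91π/60) = -0.949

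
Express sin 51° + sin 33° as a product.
sin 51° + sin 33° = 2 sin(42°) cos(9°)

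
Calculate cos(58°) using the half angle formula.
cos(58°) = √((1 + cos 116°)/2) = 0.5299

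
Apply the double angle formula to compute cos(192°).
cos(192°) = cos²96° - sin²96° = -0.9781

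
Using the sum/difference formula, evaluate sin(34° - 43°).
sin(34° - 43°) = sin 34° cos 43° - cos 34° sin 43° = -0.1564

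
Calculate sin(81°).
sin(81°) = 0.9877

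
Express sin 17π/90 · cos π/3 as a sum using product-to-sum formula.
sin 17π/90 cos π/3 = (1/2)[sin(17π/90+π/3) + sin(17π/90-π/3)]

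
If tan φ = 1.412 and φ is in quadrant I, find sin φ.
sin φ = 0.8161 (using tan²φ + 1 = sec²φ)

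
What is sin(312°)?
sin(312°) = -0.7431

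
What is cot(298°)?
cot(298°) = -0.5317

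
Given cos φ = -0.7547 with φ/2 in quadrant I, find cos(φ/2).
cos(φ/2) = ±√((1 + cos φ)/2); positive since φ/2 ∈ QI, so cos(φ/2) = 0.3502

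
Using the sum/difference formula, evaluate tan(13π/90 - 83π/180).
tan(13π/90 - 83π/180) = (tan 13π/90 - tan 83π/180)/(1 + tan 13π/90 tan 83π/180) = -1.54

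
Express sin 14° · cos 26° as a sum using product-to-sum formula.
sin 14° cos 26° = (1/2)[sin(14°+26°) + sin(14°-26°)]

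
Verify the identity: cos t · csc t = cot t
LHS = cos t · (1/sin t) = cos t/sin t = cot t = RHS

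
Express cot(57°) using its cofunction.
cot(57°) = tan(90° - 57°) = tan(33°)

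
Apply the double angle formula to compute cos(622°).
cos(622°) = cos²311° - sin²311° = -0.1392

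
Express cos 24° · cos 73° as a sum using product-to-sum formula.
cos 24° cos 73° = (1/2)[cos(24°-73°) + cos(24°+73°)]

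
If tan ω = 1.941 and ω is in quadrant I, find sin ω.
sin ω = 0.889 (using tan²ω + 1 = sec²ω)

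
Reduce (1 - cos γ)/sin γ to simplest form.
(1 - cos γ)/sin γ = tan(γ/2) (using Half angle)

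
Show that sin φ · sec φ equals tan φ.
LHS = sin φ · (1/cos φ) = sin φ/cos φ = tan φ = RHS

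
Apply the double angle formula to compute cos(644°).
cos(644°) = cos²322° - sin²322° = 0.2419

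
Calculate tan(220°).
tan(220°) = 0.8391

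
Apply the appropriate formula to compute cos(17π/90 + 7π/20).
cos(17π/90 + 7π/20) = cos 17π/90 cos 7π/20 - sin 17π/90 sin 7π/20 = -0.1219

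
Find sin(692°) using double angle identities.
sin(692°) = 2 sin 346° cos 346° = -0.4695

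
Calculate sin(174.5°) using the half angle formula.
sin(174.5°) = √((1 - cos 349°)/2) = 0.09585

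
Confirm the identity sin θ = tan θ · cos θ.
RHS = (sin θ/cos θ) · cos θ = sin θ = LHS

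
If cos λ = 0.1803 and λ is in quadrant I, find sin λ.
sin λ = 0.9836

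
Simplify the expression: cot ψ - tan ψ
cot ψ - tan ψ = 2 cot(2ψ) (using Double angle)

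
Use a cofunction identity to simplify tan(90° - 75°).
tan(90° - 75°) = cot(75°)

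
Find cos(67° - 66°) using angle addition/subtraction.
cos(67° - 66°) = cos 67° cos 66° + sin 67° sin 66° = 0.9998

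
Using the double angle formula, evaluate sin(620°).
sin(620°) = 2 sin 310° cos 310° = -0.9848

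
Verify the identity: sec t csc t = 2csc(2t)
RHS = 2/sin(2t) = 2/(2 sin t cos t) = 1/(sin t cos t) = (1/cos t)(1/sin t) = sec t csc t = LHS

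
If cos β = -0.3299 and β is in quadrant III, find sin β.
sin β = -0.944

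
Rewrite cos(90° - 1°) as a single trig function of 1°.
cos(90° - 1°) = sin(1°)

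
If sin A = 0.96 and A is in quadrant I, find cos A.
cos A = 0.28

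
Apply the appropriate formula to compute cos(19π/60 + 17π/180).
cos(19π/60 + 17π/180) = cos 19π/60 cos 17π/180 - sin 19π/60 sin 17π/180 = 0.2756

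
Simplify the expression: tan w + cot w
tan w + cot w = sec w csc w (using Quotient identities)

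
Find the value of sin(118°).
sin(118°) = 0.8829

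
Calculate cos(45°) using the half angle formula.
cos(45°) = √((1 + cos 90°)/2) = √2/2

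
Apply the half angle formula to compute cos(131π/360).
cos(131π/360) = √((1 + cos 131π/180)/2) = 0.4147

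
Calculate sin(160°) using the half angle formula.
sin(160°) = √((1 - cos 320°)/2) = 0.342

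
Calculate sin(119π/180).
sin(119π/180) = 0.8746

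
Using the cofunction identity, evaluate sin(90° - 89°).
sin(90° - 89°) = cos(89°) = 0.01745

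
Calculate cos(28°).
cos(28°) = 0.8829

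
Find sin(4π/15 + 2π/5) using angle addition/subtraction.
sin(4π/15 + 2π/5) = sin 4π/15 cos 2π/5 + cos 4π/15 sin 2π/5 = √3/2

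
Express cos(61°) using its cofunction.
cos(61°) = sin(90° - 61°) = sin(29°)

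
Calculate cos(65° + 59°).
cos(65° + 59°) = cos 65° cos 59° - sin 65° sin 59° = -0.5592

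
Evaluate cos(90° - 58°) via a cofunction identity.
cos(90° - 58°) = sin(58°) = 0.848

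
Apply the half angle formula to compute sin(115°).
sin(115°) = √((1 - cos 230°)/2) = 0.9063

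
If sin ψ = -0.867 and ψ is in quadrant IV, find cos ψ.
cos ψ = 0.4983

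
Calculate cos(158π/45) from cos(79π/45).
cos(158π/45) = 1 - 2sin²79π/45 = 0.0349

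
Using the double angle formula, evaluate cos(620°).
cos(620°) = cos²310° - sin²310° = -0.1736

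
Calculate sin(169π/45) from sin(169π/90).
sin(169π/45) = 2 sin 169π/90 cos 169π/90 = -0.6947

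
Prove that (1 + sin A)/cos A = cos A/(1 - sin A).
LHS = (1 + sin A)(1 - sin A) / (cos A(1 - sin A)) = (1 - sin²A) / (cos A(1 - sin A)) = cos²A / (cos A(1 - sin A)) = cos A/(1 - sin A) = RHS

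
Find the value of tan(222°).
tan(222°) = 0.9004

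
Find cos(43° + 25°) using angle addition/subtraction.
cos(43° + 25°) = cos 43° cos 25° - sin 43° sin 25° = 0.3746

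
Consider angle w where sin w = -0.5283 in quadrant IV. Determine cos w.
cos w = √(1 - sin²w) = 0.8491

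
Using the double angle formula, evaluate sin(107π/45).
sin(107π/45) = 2 sin 107π/90 cos 107π/90 = 0.9272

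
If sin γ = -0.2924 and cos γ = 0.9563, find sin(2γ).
sin(2γ) = 2 sin γ cos γ = -0.5592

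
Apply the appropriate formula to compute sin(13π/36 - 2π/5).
sin(13π/36 - 2π/5) = sin 13π/36 cos 2π/5 - cos 13π/36 sin 2π/5 = -0.1219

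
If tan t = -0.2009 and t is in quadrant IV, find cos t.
cos t = 0.9804 (using tan²t + 1 = sec²t)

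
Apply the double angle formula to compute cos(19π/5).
cos(19π/5) = cos²19π/10 - sin²19π/10 = 0.809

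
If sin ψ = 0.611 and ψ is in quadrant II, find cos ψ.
cos ψ = -0.7916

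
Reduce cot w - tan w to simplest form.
cot w - tan w = 2 cot(2w) (using Double angle)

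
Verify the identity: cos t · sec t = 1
LHS = cos t · (1/cos t) = 1 = RHS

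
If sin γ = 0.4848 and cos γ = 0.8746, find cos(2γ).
cos(2γ) = cos²γ - sin²γ = 0.5299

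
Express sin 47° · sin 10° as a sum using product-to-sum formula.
sin 47° sin 10° = (1/2)[cos(47°-10°) - cos(47°+10°)]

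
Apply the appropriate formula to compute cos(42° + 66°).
cos(42° + 66°) = cos 42° cos 66° - sin 42° sin 66° = -0.309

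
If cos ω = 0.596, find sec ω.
sec ω = 1/cos ω = 1.678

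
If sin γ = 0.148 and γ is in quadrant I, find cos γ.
cos γ = 0.989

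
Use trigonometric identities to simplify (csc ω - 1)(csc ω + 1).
(csc ω - 1)(csc ω + 1) = cot²ω (using Diff. of squares)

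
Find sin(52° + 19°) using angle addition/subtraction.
sin(52° + 19°) = sin 52° cos 19° + cos 52° sin 19° = 0.9455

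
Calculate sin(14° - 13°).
sin(14° - 13°) = sin 14° cos 13° - cos 14° sin 13° = 0.01745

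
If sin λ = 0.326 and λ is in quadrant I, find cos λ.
cos λ = 0.9454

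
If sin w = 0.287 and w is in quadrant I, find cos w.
cos w = 0.9579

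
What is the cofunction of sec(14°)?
sec(14°) = csc(90° - 14°) = csc(76°)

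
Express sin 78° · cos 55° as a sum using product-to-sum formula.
sin 78° cos 55° = (1/2)[sin(78°+55°) + sin(78°-55°)]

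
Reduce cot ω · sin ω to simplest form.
cot ω · sin ω = cos ω (using Quotient identity)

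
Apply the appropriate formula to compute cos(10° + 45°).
cos(10° + 45°) = cos 10° cos 45° - sin 10° sin 45° = 0.5736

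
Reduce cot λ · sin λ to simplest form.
cot λ · sin λ = cos λ (using Quotient identity)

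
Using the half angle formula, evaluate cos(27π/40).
cos(27π/40) = -√((1 + cos 27π/20)/2) = -0.5225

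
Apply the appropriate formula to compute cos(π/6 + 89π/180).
cos(π/6 + 89π/180) = cos π/6 cos 89π/180 - sin π/6 sin 89π/180 = -0.4848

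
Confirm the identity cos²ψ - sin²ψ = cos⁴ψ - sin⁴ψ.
RHS = (cos²ψ - sin²ψ)(cos²ψ + sin²ψ) = (cos²ψ - sin²ψ) · 1 = cos²ψ - sin²ψ = LHS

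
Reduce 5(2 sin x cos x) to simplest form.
5(2 sin x cos x) = 5(sin(2x)) (using Double angle)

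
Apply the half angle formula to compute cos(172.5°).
cos(172.5°) = -√((1 + cos 345°)/2) = -0.9914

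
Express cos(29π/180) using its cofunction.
cos(29π/180) = sin(π/2 - 29π/180) = sin(61π/180)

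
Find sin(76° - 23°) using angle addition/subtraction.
sin(76° - 23°) = sin 76° cos 23° - cos 76° sin 23° = 0.7986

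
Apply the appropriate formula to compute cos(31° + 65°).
cos(31° + 65°) = cos 31° cos 65° - sin 31° sin 65° = -0.1045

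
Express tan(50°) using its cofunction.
tan(50°) = cot(90° - 50°) = cot(40°)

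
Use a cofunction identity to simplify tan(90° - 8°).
tan(90° - 8°) = cot(8°)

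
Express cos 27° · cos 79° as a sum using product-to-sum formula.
cos 27° cos 79° = (1/2)[cos(27°-79°) + cos(27°+79°)]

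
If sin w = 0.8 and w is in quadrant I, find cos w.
cos w = 0.6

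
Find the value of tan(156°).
tan(156°) = -0.4452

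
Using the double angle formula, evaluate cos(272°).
cos(272°) = cos²136° - sin²136° = 0.0349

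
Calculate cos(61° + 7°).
cos(61° + 7°) = cos 61° cos 7° - sin 61° sin 7° = 0.3746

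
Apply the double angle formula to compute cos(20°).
cos(20°) = cos²10° - sin²10° = 0.9397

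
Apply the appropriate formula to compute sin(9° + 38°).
sin(9° + 38°) = sin 9° cos 38° + cos 9° sin 38° = 0.7314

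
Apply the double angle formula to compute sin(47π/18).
sin(47π/18) = 2 sin 47π/36 cos 47π/36 = 0.9397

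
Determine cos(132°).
cos(132°) = -0.6691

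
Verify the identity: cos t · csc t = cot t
LHS = cos t · (1/sin t) = cos t/sin t = cot t = RHS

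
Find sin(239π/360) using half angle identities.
sin(239π/360) = √((1 - cos 239π/180)/2) = 0.8704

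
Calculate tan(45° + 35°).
tan(45° + 35°) = (tan 45° + tan 35°)/(1 - tan 45° tan 35°) = 5.671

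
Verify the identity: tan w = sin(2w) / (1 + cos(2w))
RHS = 2 sin w cos w / (2cos²w) = sin w/cos w = tan w = LHS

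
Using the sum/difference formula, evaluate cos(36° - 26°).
cos(36° - 26°) = cos 36° cos 26° + sin 36° sin 26° = 0.9848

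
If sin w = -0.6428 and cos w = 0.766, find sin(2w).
sin(2w) = 2 sin w cos w = -0.9848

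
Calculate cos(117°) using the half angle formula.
cos(117°) = -√((1 + cos 234°)/2) = -0.454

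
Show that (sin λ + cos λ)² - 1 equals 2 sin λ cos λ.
LHS = sin²λ + 2 sin λ cos λ + cos²λ - 1 = (sin²λ + cos²λ) + 2 sin λ cos λ - 1 = 1 + 2 sin λ cos λ - 1 = 2 sin λ cos λ = RHS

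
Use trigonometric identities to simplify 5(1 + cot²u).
5(1 + cot²u) = 5(csc²u) (using Pythagorean identity)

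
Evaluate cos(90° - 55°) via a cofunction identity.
cos(90° - 55°) = sin(55°) = 0.8192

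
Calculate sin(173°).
sin(173°) = 0.1219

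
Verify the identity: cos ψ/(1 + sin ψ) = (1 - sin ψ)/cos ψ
RHS = (1 - sin ψ)(1 + sin ψ) / (cos ψ(1 + sin ψ)) = (1 - sin²ψ) / (cos ψ(1 + sin ψ)) = cos²ψ / (cos ψ(1 + sin ψ)) = cos ψ/(1 + sin ψ) = LHS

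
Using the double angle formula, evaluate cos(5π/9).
cos(5π/9) = cos²5π/18 - sin²5π/18 = -0.1736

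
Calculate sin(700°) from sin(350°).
sin(700°) = 2 sin 350° cos 350° = -0.342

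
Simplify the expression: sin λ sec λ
sin λ sec λ = tan λ (using Reciprocal + quotient)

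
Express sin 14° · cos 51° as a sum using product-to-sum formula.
sin 14° cos 51° = (1/2)[sin(14°+51°) + sin(14°-51°)]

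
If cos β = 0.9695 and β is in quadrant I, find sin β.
sin β = 0.2451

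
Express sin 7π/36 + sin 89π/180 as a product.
sin 7π/36 + sin 89π/180 = 2 sin(31π/90) cos(-3π/20)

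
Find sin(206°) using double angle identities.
sin(206°) = 2 sin 103° cos 103° = -0.4384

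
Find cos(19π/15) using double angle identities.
cos(19π/15) = cos²19π/30 - sin²19π/30 = -0.6691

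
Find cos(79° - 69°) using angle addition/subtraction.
cos(79° - 69°) = cos 79° cos 69° + sin 79° sin 69° = 0.9848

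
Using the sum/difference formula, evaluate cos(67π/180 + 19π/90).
cos(67π/180 + 19π/90) = cos 67π/180 cos 19π/90 - sin 67π/180 sin 19π/90 = -(√6-√2)/4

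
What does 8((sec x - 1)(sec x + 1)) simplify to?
8((sec x - 1)(sec x + 1)) = 8(tan²x) (using Diff. of squares)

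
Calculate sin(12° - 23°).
sin(12° - 23°) = sin 12° cos 23° - cos 12° sin 23° = -0.1908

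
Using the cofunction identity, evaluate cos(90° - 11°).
cos(90° - 11°) = sin(11°) = 0.1908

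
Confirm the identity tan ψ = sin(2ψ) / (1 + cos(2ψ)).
RHS = 2 sin ψ cos ψ / (2cos²ψ) = sin ψ/cos ψ = tan ψ = LHS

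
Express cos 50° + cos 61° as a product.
cos 50° + cos 61° = 2 cos(55.5°) cos(-5.5°)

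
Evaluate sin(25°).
sin(25°) = 0.4226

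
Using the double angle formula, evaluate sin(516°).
sin(516°) = 2 sin 258° cos 258° = 0.4067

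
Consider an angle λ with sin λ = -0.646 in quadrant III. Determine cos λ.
cos λ = ±√(1 - sin²λ) = -0.7633 (negative in QIII)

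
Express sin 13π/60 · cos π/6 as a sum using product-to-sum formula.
sin 13π/60 cos π/6 = (1/2)[sin(13π/60+π/6) + sin(13π/60-π/6)]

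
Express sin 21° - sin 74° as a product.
sin 21° - sin 74° = 2 cos(47.5°) sin(-26.5°)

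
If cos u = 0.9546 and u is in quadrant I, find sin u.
sin u = 0.2979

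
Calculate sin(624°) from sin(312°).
sin(624°) = 2 sin 312° cos 312° = -0.9945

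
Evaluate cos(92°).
cos(92°) = -0.0349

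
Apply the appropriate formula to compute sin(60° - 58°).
sin(60° - 58°) = sin 60° cos 58° - cos 60° sin 58° = 0.0349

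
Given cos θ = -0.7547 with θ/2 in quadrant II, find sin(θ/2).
sin(θ/2) = ±√((1 - cos θ)/2); positive since θ/2 ∈ QII, so sin(θ/2) = 0.9367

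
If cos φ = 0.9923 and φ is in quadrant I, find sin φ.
sin φ = 0.1239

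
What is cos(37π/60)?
cos(37π/60) = -0.3584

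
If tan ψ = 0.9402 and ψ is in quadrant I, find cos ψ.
cos ψ = 0.7286 (using tan²ψ + 1 = sec²ψ)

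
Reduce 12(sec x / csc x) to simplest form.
12(sec x / csc x) = 12(tan x) (using Reciprocal identities)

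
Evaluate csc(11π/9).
csc(11π/9) = -1.556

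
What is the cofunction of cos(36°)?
cos(36°) = sin(90° - 36°) = sin(54°)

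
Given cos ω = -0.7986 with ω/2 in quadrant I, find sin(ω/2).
sin(ω/2) = ±√((1 - cos ω)/2); positive since ω/2 ∈ QI, so sin(ω/2) = 0.9483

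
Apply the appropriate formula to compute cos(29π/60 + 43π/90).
cos(29π/60 + 43π/90) = cos 29π/60 cos 43π/90 - sin 29π/60 sin 43π/90 = -0.9925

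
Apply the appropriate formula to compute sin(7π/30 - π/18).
sin(7π/30 - π/18) = sin 7π/30 cos π/18 - cos 7π/30 sin π/18 = 0.5299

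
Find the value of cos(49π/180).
cos(49π/180) = 0.6561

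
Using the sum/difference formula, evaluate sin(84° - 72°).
sin(84° - 72°) = sin 84° cos 72° - cos 84° sin 72° = 0.2079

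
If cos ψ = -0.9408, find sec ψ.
sec ψ = 1/cos ψ = -1.063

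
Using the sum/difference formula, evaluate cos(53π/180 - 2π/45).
cos(53π/180 - 2π/45) = cos 53π/180 cos 2π/45 + sin 53π/180 sin 2π/45 = √2/2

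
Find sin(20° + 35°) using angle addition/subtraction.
sin(20° + 35°) = sin 20° cos 35° + cos 20° sin 35° = 0.8192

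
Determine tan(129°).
tan(129°) = -1.235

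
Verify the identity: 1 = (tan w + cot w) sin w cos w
RHS = (sin w/cos w + cos w/sin w) sin w cos w = ((sin²w + cos²w)/(sin w cos w)) · sin w cos w = sin²w + cos²w = 1 = LHS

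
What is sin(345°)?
sin(345°) = -(√6-√2)/4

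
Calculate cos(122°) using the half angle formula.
cos(122°) = -√((1 + cos 244°)/2) = -0.5299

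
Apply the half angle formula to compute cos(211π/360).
cos(211π/360) = -√((1 + cos 211π/180)/2) = -0.2672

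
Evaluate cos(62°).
cos(62°) = 0.4695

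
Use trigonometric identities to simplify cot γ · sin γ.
cot γ · sin γ = cos γ (using Quotient identity)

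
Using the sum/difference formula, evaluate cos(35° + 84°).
cos(35° + 84°) = cos 35° cos 84° - sin 35° sin 84° = -0.4848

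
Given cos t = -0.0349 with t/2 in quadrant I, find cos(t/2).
cos(t/2) = ±√((1 + cos t)/2); positive since t/2 ∈ QI, so cos(t/2) = 0.6947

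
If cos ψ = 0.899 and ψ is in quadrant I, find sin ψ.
sin ψ = 0.4379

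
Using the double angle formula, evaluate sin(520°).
sin(520°) = 2 sin 260° cos 260° = 0.342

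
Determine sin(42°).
sin(42°) = 0.6691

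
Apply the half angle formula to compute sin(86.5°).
sin(86.5°) = √((1 - cos 173°)/2) = 0.9981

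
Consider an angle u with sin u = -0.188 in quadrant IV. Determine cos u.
cos u = √(1 - sin²u) = 0.9822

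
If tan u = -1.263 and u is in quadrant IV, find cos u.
cos u = 0.6208 (using tan²u + 1 = sec²u)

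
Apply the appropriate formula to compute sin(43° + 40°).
sin(43° + 40°) = sin 43° cos 40° + cos 43° sin 40° = 0.9925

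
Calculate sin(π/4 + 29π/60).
sin(π/4 + 29π/60) = sin π/4 cos 29π/60 + cos π/4 sin 29π/60 = 0.7431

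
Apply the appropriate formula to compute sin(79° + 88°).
sin(79° + 88°) = sin 79° cos 88° + cos 79° sin 88° = 0.225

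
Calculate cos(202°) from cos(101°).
cos(202°) = cos²101° - sin²101° = -0.9272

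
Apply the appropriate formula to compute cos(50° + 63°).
cos(50° + 63°) = cos 50° cos 63° - sin 50° sin 63° = -0.3907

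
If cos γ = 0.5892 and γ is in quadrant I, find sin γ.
sin γ = 0.808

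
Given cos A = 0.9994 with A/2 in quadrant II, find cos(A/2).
cos(A/2) = ±√((1 + cos A)/2); negative since A/2 ∈ QII, so cos(A/2) = -0.9998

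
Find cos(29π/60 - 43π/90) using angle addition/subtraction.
cos(29π/60 - 43π/90) = cos 29π/60 cos 43π/90 + sin 29π/60 sin 43π/90 = 0.9998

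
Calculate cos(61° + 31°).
cos(61° + 31°) = cos 61° cos 31° - sin 61° sin 31° = -0.0349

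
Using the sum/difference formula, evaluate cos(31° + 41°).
cos(31° + 41°) = cos 31° cos 41° - sin 31° sin 41° = 0.309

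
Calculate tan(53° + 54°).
tan(53° + 54°) = (tan 53° + tan 54°)/(1 - tan 53° tan 54°) = -3.271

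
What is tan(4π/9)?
tan(4π/9) = 5.671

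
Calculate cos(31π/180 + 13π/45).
cos(31π/180 + 13π/45) = cos 31π/180 cos 13π/45 - sin 31π/180 sin 13π/45 = 0.1219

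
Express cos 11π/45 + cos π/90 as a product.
cos 11π/45 + cos π/90 = 2 cos(23π/180) cos(7π/60)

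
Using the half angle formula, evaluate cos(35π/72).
cos(35π/72) = √((1 + cos 35π/36)/2) = 0.04362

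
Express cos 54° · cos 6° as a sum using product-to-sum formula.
cos 54° cos 6° = (1/2)[cos(54°-6°) + cos(54°+6°)]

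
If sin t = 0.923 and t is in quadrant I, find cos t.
cos t = 0.3848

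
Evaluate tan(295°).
tan(295°) = -2.145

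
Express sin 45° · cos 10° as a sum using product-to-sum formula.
sin 45° cos 10° = (1/2)[sin(45°+10°) + sin(45°-10°)]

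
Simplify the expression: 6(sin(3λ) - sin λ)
6(sin(3λ) - sin λ) = 6(2 cos(2λ) sin λ) (using Sum-to-product)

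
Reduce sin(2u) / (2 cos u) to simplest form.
sin(2u) / (2 cos u) = sin u (using Double angle)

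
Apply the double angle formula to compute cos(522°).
cos(522°) = cos²261° - sin²261° = -0.9511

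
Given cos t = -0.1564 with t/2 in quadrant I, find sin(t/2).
sin(t/2) = ±√((1 - cos t)/2); positive since t/2 ∈ QI, so sin(t/2) = 0.7604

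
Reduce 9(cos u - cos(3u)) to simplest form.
9(cos u - cos(3u)) = 9(2 sin(2u) sin u) (using Sum-to-product)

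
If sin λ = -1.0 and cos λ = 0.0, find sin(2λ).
sin(2λ) = 2 sin λ cos λ = 0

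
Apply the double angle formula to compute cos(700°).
cos(700°) = cos²350° - sin²350° = 0.9397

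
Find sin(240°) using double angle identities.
sin(240°) = 2 sin 120° cos 120° = -√3/2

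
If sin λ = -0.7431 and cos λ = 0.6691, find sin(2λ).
sin(2λ) = 2 sin λ cos λ = -0.9944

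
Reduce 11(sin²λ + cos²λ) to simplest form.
11(sin²λ + cos²λ) = 11 (using Pythagorean identity)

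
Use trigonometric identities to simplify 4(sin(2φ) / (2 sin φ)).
4(sin(2φ) / (2 sin φ)) = 4(cos φ) (using Double angle)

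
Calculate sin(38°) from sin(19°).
sin(38°) = 2 sin 19° cos 19° = 0.6157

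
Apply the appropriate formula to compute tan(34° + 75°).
tan(34° + 75°) = (tan 34° + tan 75°)/(1 - tan 34° tan 75°) = -2.904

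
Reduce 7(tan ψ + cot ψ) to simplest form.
7(tan ψ + cot ψ) = 7(sec ψ csc ψ) (using Quotient identities)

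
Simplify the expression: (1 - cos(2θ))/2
(1 - cos(2θ))/2 = sin²θ (using Power reduction)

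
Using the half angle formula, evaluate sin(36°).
sin(36°) = √((1 - cos 72°)/2) = 0.5878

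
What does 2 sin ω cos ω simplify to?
2 sin ω cos ω = sin(2ω) (using Double angle)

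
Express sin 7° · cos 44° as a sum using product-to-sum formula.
sin 7° cos 44° = (1/2)[sin(7°+44°) + sin(7°-44°)]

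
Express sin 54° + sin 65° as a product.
sin 54° + sin 65° = 2 sin(59.5°) cos(-5.5°)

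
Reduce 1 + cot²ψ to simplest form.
1 + cot²ψ = csc²ψ (using Pythagorean identity)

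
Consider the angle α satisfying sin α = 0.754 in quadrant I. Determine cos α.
cos α = √(1 - sin²α) = 0.6569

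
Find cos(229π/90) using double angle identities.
cos(229π/90) = cos²229π/180 - sin²229π/180 = -0.1392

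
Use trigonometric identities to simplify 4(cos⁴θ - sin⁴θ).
4(cos⁴θ - sin⁴θ) = 4(cos(2θ)) (using Factoring + double angle)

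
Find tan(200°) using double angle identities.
tan(200°) = 2 tan 100° / (1 - tan²100°) = 0.364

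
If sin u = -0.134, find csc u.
csc u = 1/sin u = -7.463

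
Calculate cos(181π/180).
cos(181π/180) = -0.9998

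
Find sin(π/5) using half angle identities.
sin(π/5) = √((1 - cos 2π/5)/2) = 0.5878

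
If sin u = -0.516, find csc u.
csc u = 1/sin u = -1.938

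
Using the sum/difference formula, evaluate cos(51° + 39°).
cos(51° + 39°) = cos 51° cos 39° - sin 51° sin 39° = 0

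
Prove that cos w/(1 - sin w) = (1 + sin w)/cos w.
RHS = (1 + sin w)(1 - sin w) / (cos w(1 - sin w)) = (1 - sin²w) / (cos w(1 - sin w)) = cos²w / (cos w(1 - sin w)) = cos w/(1 - sin w) = LHS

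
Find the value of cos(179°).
cos(179°) = -0.9998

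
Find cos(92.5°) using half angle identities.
cos(92.5°) = -√((1 + cos 185°)/2) = -0.04362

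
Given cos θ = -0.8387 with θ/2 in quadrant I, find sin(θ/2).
sin(θ/2) = ±√((1 - cos θ)/2); positive since θ/2 ∈ QI, so sin(θ/2) = 0.9588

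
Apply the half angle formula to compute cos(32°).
cos(32°) = √((1 + cos 64°)/2) = 0.848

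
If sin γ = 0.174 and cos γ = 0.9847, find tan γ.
tan γ = sin γ / cos γ = 0.1767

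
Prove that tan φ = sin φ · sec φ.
RHS = sin φ · (1/cos φ) = sin φ/cos φ = tan φ = LHS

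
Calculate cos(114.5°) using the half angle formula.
cos(114.5°) = -√((1 + cos 229°)/2) = -0.4147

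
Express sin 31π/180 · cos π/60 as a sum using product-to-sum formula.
sin 31π/180 cos π/60 = (1/2)[sin(31π/180+π/60) + sin(31π/180-π/60)]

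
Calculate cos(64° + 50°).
cos(64° + 50°) = cos 64° cos 50° - sin 64° sin 50° = -0.4067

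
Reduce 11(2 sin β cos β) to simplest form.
11(2 sin β cos β) = 11(sin(2β)) (using Double angle)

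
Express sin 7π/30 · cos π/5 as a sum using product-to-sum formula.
sin 7π/30 cos π/5 = (1/2)[sin(7π/30+π/5) + sin(7π/30-π/5)]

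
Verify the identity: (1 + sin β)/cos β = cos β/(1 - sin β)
LHS = (1 + sin β)(1 - sin β) / (cos β(1 - sin β)) = (1 - sin²β) / (cos β(1 - sin β)) = cos²β / (cos β(1 - sin β)) = cos β/(1 - sin β) = RHS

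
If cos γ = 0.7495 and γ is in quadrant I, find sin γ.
sin γ = 0.662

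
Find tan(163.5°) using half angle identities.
tan(163.5°) = sin 327° / (1 + cos 327°) = -0.2962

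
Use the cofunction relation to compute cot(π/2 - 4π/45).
cot(π/2 - 4π/45) = tan(4π/45) = 0.2867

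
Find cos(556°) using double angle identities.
cos(556°) = cos²278° - sin²278° = -0.9613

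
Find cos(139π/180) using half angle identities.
cos(139π/180) = -√((1 + cos 139π/90)/2) = -0.7547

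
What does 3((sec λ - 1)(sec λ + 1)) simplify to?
3((sec λ - 1)(sec λ + 1)) = 3(tan²λ) (using Diff. of squares)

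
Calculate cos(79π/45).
cos(79π/45) = 0.7193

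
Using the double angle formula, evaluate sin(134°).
sin(134°) = 2 sin 67° cos 67° = 0.7193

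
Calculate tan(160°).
tan(160°) = -0.364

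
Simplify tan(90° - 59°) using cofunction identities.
tan(90° - 59°) = cot(59°)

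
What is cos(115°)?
cos(115°) = -0.4226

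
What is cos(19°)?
cos(19°) = 0.9455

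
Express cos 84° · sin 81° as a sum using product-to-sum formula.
cos 84° sin 81° = (1/2)[sin(84°+81°) - sin(84°-81°)]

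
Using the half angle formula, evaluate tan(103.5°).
tan(103.5°) = sin 207° / (1 + cos 207°) = -4.165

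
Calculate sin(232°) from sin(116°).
sin(232°) = 2 sin 116° cos 116° = -0.788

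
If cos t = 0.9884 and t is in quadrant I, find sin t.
sin t = 0.1519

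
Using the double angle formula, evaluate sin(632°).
sin(632°) = 2 sin 316° cos 316° = -0.9994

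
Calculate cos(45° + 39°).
cos(45° + 39°) = cos 45° cos 39° - sin 45° sin 39° = 0.1045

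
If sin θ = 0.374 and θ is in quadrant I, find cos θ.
cos θ = 0.9274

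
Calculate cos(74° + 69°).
cos(74° + 69°) = cos 74° cos 69° - sin 74° sin 69° = -0.7986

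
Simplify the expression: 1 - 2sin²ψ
1 - 2sin²ψ = cos(2ψ) (using Double angle)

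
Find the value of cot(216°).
cot(216°) = 1.376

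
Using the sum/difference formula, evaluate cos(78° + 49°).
cos(78° + 49°) = cos 78° cos 49° - sin 78° sin 49° = -0.6018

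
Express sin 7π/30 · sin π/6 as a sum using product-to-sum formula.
sin 7π/30 sin π/6 = (1/2)[cos(7π/30-π/6) - cos(7π/30+π/6)]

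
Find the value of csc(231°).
csc(231°) = -1.287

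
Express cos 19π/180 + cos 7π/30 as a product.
cos 19π/180 + cos 7π/30 = 2 cos(61π/360) cos(-23π/360)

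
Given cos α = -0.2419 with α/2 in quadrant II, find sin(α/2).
sin(α/2) = ±√((1 - cos α)/2); positive since α/2 ∈ QII, so sin(α/2) = 0.788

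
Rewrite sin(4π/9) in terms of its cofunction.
sin(4π/9) = cos(π/2 - 4π/9) = cos(π/18)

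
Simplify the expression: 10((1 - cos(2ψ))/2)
10((1 - cos(2ψ))/2) = 10(sin²ψ) (using Power reduction)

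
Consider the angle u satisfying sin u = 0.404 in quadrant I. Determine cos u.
cos u = √(1 - sin²u) = 0.9148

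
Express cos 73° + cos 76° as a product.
cos 73° + cos 76° = 2 cos(74.5°) cos(-1.5°)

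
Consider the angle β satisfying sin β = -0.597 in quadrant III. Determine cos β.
cos β = ±√(1 - sin²β) = -0.8022 (negative in QIII)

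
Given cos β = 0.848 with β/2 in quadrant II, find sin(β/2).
sin(β/2) = ±√((1 - cos β)/2); positive since β/2 ∈ QII, so sin(β/2) = 0.2757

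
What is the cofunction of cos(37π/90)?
cos(37π/90) = sin(π/2 - 37π/90) = sin(4π/45)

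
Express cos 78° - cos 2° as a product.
cos 78° - cos 2° = -2 sin(40°) sin(38°)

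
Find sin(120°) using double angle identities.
sin(120°) = 2 sin 60° cos 60° = √3/2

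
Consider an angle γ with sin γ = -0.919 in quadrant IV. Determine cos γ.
cos γ = √(1 - sin²γ) = 0.3943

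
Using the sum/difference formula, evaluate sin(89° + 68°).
sin(89° + 68°) = sin 89° cos 68° + cos 89° sin 68° = 0.3907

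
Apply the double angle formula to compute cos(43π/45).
cos(43π/45) = cos²43π/90 - sin²43π/90 = -0.9903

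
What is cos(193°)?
cos(193°) = -0.9744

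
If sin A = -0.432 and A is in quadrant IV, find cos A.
cos A = 0.9019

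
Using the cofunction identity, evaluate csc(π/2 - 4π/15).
csc(π/2 - 4π/15) = sec(4π/15) = 1.494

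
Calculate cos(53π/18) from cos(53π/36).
cos(53π/18) = cos²53π/36 - sin²53π/36 = -0.9848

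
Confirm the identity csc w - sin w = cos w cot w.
LHS = 1/sin w - sin w = (1 - sin²w)/sin w = cos²w/sin w = cos w · (cos w/sin w) = cos w cot w = RHS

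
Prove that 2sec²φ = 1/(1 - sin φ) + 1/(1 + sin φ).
RHS = [(1 + sin φ) + (1 - sin φ)] / [(1 - sin φ)(1 + sin φ)] = 2/(1 - sin²φ) = 2/cos²φ = 2sec²φ = LHS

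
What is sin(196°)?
sin(196°) = -0.2756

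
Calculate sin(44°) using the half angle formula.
sin(44°) = √((1 - cos 88°)/2) = 0.6947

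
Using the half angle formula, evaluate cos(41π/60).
cos(41π/60) = -√((1 + cos 41π/30)/2) = -0.5446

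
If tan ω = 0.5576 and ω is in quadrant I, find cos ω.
cos ω = 0.8734 (using tan²ω + 1 = sec²ω)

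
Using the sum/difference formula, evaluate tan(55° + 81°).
tan(55° + 81°) = (tan 55° + tan 81°)/(1 - tan 55° tan 81°) = -0.9657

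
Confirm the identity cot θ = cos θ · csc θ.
RHS = cos θ · (1/sin θ) = cos θ/sin θ = cot θ = LHS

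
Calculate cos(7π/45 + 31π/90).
cos(7π/45 + 31π/90) = cos 7π/45 cos 31π/90 - sin 7π/45 sin 31π/90 = 0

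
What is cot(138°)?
cot(138°) = -1.111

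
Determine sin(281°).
sin(281°) = -0.9816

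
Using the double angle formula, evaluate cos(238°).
cos(238°) = cos²119° - sin²119° = -0.5299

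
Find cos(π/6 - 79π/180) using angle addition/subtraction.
cos(π/6 - 79π/180) = cos π/6 cos 79π/180 + sin π/6 sin 79π/180 = 0.6561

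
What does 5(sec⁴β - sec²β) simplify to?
5(sec⁴β - sec²β) = 5(tan⁴β + tan²β) (using Pythagorean)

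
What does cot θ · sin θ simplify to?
cot θ · sin θ = cos θ (using Quotient identity)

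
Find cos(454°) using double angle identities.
cos(454°) = cos²227° - sin²227° = -0.06976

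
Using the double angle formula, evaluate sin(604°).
sin(604°) = 2 sin 302° cos 302° = -0.8988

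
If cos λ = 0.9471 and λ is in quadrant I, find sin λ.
sin λ = 0.3209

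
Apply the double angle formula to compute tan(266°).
tan(266°) = 2 tan 133° / (1 - tan²133°) = 14.3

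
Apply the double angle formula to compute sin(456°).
sin(456°) = 2 sin 228° cos 228° = 0.9945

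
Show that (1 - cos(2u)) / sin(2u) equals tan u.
LHS = 2sin²u / (2 sin u cos u) = sin u/cos u = tan u = RHS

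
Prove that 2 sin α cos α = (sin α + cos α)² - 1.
RHS = sin²α + 2 sin α cos α + cos²α - 1 = (sin²α + cos²α) + 2 sin α cos α - 1 = 1 + 2 sin α cos α - 1 = 2 sin α cos α = LHS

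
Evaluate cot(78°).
cot(78°) = 0.2126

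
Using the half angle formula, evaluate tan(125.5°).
tan(125.5°) = sin 251° / (1 + cos 251°) = -1.402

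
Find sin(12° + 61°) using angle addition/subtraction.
sin(12° + 61°) = sin 12° cos 61° + cos 12° sin 61° = 0.9563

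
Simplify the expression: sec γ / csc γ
sec γ / csc γ = tan γ (using Reciprocal identities)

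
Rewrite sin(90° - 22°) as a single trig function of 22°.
sin(90° - 22°) = cos(22°)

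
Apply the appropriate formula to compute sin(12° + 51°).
sin(12° + 51°) = sin 12° cos 51° + cos 12° sin 51° = 0.891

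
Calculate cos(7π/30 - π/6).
cos(7π/30 - π/6) = cos 7π/30 cos π/6 + sin 7π/30 sin π/6 = 0.9781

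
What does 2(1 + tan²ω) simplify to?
2(1 + tan²ω) = 2(sec²ω) (using Pythagorean identity)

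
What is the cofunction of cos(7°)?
cos(7°) = sin(90° - 7°) = sin(83°)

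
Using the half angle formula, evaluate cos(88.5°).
cos(88.5°) = √((1 + cos 177°)/2) = 0.02618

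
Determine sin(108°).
sin(108°) = 0.9511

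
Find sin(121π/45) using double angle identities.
sin(121π/45) = 2 sin 121π/90 cos 121π/90 = 0.829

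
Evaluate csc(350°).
csc(350°) = -5.759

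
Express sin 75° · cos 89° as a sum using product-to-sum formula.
sin 75° cos 89° = (1/2)[sin(75°+89°) + sin(75°-89°)]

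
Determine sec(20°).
sec(20°) = 1.064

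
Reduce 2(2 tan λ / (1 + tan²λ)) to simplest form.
2(2 tan λ / (1 + tan²λ)) = 2(sin(2λ)) (using Double angle)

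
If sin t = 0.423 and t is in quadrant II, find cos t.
cos t = -0.9061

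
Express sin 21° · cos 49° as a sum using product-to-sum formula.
sin 21° cos 49° = (1/2)[sin(21°+49°) + sin(21°-49°)]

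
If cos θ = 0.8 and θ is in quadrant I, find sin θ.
sin θ = 0.6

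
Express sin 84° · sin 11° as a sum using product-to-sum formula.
sin 84° sin 11° = (1/2)[cos(84°-11°) - cos(84°+11°)]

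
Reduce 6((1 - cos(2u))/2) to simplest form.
6((1 - cos(2u))/2) = 6(sin²u) (using Power reduction)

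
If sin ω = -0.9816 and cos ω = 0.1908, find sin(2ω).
sin(2ω) = 2 sin ω cos ω = -0.3746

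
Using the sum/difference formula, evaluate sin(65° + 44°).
sin(65° + 44°) = sin 65° cos 44° + cos 65° sin 44° = 0.9455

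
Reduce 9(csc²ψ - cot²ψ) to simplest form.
9(csc²ψ - cot²ψ) = 9 (using Pythagorean identity)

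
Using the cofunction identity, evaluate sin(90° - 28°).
sin(90° - 28°) = cos(28°) = 0.8829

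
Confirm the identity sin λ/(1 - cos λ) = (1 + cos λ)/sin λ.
LHS = sin λ(1 + cos λ) / ((1 - cos λ)(1 + cos λ)) = sin λ(1 + cos λ) / (1 - cos²λ) = sin λ(1 + cos λ) / sin²λ = (1 + cos λ)/sin λ = RHS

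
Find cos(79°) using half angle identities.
cos(79°) = √((1 + cos 158°)/2) = 0.1908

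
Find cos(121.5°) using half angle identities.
cos(121.5°) = -√((1 + cos 243°)/2) = -0.5225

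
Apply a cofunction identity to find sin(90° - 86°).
sin(90° - 86°) = cos(86°) = 0.06976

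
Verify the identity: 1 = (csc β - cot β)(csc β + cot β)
RHS = csc²β - cot²β = (1 + cot²β) - cot²β = 1 = LHS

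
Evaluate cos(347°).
cos(347°) = 0.9744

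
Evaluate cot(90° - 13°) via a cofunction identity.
cot(90° - 13°) = tan(13°) = 0.2309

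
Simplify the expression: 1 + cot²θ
1 + cot²θ = csc²θ (using Pythagorean identity)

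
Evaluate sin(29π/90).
sin(29π/90) = 0.848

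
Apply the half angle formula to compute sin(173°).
sin(173°) = √((1 - cos 346°)/2) = 0.1219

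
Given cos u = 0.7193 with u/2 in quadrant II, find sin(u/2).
sin(u/2) = ±√((1 - cos u)/2); positive since u/2 ∈ QII, so sin(u/2) = 0.3746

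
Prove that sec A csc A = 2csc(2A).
RHS = 2/sin(2A) = 2/(2 sin A cos A) = 1/(sin A cos A) = (1/cos A)(1/sin A) = sec A csc A = LHS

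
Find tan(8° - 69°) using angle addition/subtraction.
tan(8° - 69°) = (tan 8° - tan 69°)/(1 + tan 8° tan 69°) = -1.804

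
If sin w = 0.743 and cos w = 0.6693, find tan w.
tan w = sin w / cos w = 1.11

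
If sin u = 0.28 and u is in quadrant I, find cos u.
cos u = 0.96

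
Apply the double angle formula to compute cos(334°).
cos(334°) = cos²167° - sin²167° = 0.8988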